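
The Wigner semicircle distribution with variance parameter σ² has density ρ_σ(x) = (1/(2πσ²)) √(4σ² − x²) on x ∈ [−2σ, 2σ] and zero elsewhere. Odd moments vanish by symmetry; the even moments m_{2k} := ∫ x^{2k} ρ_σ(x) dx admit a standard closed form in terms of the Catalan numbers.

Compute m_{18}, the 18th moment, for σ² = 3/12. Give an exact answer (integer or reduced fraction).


By the scaled semicircle moment identity, m_{2k} = σ^{2k} · C_k with k = 9.
C_9 = (1/(k+1)) · C(2k, k) = (1/10) · C(18, 9) = (1/10) · 48620 = 4862.
σ^{2k} = (σ²)^k = (3/12)^9 = 1/262144.

Therefore m_{18} = σ^{18} · C_9 = (1/262144) · 4862 = 2431/131072.


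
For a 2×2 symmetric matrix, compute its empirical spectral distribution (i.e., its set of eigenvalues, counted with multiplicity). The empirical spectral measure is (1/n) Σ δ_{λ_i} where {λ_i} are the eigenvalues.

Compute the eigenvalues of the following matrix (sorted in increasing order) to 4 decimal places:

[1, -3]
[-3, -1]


Since M is real symmetric, both eigenvalues are real; they are the roots of det(λI − M) = λ² − (tr M) λ + det M.
tr M = 1 + (-1) = 0.
det M = 1·(-1) − (-3)² = -1 − 9 = -10.
Characteristic polynomial: λ² − 10 = 0.
Discriminant Δ = (tr M)² − 4·det M = 0 − (-40) = 40; √Δ = 6.324555.
λ = (tr M ± √Δ)/2 = (0 ± 6.324555)/2, giving (tr M − √Δ)/2 = -3.1623 and (tr M + √Δ)/2 = 3.1623.

Eigenvalues sorted in increasing order: [-3.1623, 3.1623].


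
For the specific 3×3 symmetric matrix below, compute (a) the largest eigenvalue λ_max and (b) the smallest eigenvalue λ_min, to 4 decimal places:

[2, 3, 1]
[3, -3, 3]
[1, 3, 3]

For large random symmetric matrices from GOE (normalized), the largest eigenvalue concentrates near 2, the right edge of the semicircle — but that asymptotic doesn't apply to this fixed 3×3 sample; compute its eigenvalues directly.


Since M is real symmetric, all three eigenvalues are real; they are the roots of det(λI − M) = λ³ − (tr M) λ² + s λ − det M, where s is the sum of the principal 2×2 minors.
tr M = 2 + (-3) + 3 = 2.
s = (2·(-3) − 3²) + (2·3 − 1²) + ((-3)·3 − 3²) = -15 + 5 + (-18) = -28.
det M (expand along row 1) = 2·(-18) − 3·6 + 1·12 = -42.
Characteristic polynomial: λ³ − 2λ² − 28λ + 42 = 0.
Substitute λ = y + (tr M)/3 = y + 0.666667 to remove the quadratic term: y³ + p·y + q = 0 with p = s − (tr M)²/3 = -29.333333 and q = −2(tr M)³/27 + (tr M)·s/3 − det M = 22.740741.
Three real roots ⇒ use the trigonometric (Viète) form: r = 2√(−p/3) = 6.253888, φ = arccos(3q/(p·r)) = arccos(-0.371890) = 1.951840 rad.
y_k = r·cos(φ/3 − 2πk/3) for k = 0, 1, 2 gives y = 4.976296, 0.792202, -5.768497.
λ_k = y_k + 0.666667 gives λ = 5.6430, 1.4589, -5.1018 (check: the sum is 2.0000 = tr M).

Hence λ_max = 5.6430 and λ_min = -5.1018.


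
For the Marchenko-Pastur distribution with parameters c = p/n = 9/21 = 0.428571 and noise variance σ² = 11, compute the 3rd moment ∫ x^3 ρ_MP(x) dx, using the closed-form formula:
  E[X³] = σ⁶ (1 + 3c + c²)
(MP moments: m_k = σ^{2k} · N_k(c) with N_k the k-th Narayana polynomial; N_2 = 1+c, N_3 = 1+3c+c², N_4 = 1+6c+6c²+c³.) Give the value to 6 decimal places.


E[X³] = σ⁶ (1 + 3c + c²) (third MP moment). With σ² = 11 (so σ⁶ = 1331) and c = 9/21 = 0.428571: E[X³] = 1331 · (1 + 3·0.428571 + (0.428571)²) = 1331 · 2.469388.

So E[X^3] = 3286.755102.


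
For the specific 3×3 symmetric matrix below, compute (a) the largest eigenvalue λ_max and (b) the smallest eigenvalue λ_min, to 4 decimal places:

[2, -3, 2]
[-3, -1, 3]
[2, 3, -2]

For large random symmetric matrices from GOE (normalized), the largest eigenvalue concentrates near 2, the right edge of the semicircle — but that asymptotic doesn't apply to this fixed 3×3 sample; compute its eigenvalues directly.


Since M is real symmetric, all three eigenvalues are real; they are the roots of det(λI − M) = λ³ − (tr M) λ² + s λ − det M, where s is the sum of the principal 2×2 minors.
tr M = 2 + (-1) + (-2) = -1.
s = (2·(-1) − (-3)²) + (2·(-2) − 2²) + ((-1)·(-2) − 3²) = -11 + (-8) + (-7) = -26.
det M (expand along row 1) = 2·(-7) − (-3)·0 + 2·(-7) = -28.
Characteristic polynomial: λ³ + λ² − 26λ + 28 = 0.
Substitute λ = y + (tr M)/3 = y − 0.333333 to remove the quadratic term: y³ + p·y + q = 0 with p = s − (tr M)²/3 = -26.333333 and q = −2(tr M)³/27 + (tr M)·s/3 − det M = 36.740741.
Three real roots ⇒ use the trigonometric (Viète) form: r = 2√(−p/3) = 5.925463, φ = arccos(3q/(p·r)) = arccos(-0.706384) = 2.355173 rad.
y_k = r·cos(φ/3 − 2πk/3) for k = 0, 1, 2 gives y = 4.191361, 1.531674, -5.723035.
λ_k = y_k − 0.333333 gives λ = 3.8580, 1.1983, -6.0564 (check: the sum is -1.0000 = tr M).

Hence λ_max = 3.8580 and λ_min = -6.0564.


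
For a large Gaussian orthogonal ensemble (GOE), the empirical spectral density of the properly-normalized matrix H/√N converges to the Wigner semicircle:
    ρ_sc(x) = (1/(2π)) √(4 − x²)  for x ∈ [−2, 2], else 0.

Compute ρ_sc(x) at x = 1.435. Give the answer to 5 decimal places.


ρ_sc(x) = (1/(2π)) √(4 − x²). With x = 1.435:
  4 − x² = 4 − (1.435)² = 4 − 2.059225 = 1.940775.
  √(4 − x²) = 1.393117.
  1/(2π) = 0.159155.
  ρ_sc(1.435) = 0.159155 · 1.393117 = 0.221721.

Rounded to 5 decimal places: ρ_sc(1.435) ≈ 0.22172.


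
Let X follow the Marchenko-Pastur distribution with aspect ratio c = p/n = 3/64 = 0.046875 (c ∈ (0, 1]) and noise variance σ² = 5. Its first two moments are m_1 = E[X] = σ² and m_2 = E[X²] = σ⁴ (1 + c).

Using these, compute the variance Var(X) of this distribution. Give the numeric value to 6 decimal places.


m_1 = E[X] = σ² = 5, so m_1² = 25.
m_2 = E[X²] = σ⁴ (1 + c) = 25 · (1 + 0.046875) = 25 · 1.046875 = 26.171875.
(Note m_2 − m_1² simplifies to c · σ⁴ = 0.046875 · 25.)

Var(X) = m_2 − m_1² = 26.171875 − 25 = 1.171875.


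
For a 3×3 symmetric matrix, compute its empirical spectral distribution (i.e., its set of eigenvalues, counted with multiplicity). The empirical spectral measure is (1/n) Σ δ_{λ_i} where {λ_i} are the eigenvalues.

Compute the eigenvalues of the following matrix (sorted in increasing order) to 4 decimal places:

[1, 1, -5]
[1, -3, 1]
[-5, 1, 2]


Since M is real symmetric, all three eigenvalues are real; they are the roots of det(λI − M) = λ³ − (tr M) λ² + s λ − det M, where s is the sum of the principal 2×2 minors.
tr M = 1 + (-3) + 2 = 0.
s = (1·(-3) − 1²) + (1·2 − (-5)²) + ((-3)·2 − 1²) = -4 + (-23) + (-7) = -34.
det M (expand along row 1) = 1·(-7) − 1·7 + (-5)·(-14) = 56.
Characteristic polynomial: λ³ − 34λ − 56 = 0.
Substitute λ = y + (tr M)/3 = y + 0.000000 to remove the quadratic term: y³ + p·y + q = 0 with p = s − (tr M)²/3 = -34.000000 and q = −2(tr M)³/27 + (tr M)·s/3 − det M = -56.000000.
Three real roots ⇒ use the trigonometric (Viète) form: r = 2√(−p/3) = 6.733003, φ = arccos(3q/(p·r)) = arccos(0.733874) = 0.746789 rad.
y_k = r·cos(φ/3 − 2πk/3) for k = 0, 1, 2 gives y = 6.525470, -1.826183, -4.699287.
λ_k = y_k + 0.000000 gives λ = 6.5255, -1.8262, -4.6993 (check: the sum is 0.0000 = tr M).

Eigenvalues sorted in increasing order: [-4.6993, -1.8262, 6.5255].


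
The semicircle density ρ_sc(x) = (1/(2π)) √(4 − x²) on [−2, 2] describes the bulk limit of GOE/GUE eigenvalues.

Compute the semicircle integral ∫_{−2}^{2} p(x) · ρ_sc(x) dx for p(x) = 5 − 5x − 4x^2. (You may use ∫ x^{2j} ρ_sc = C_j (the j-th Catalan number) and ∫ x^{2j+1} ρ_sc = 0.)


Write p(x) = Σ a_i x^i, split into monomials and integrate each against ρ_sc separately.
Using ∫ x^{2j} ρ_sc = C_j = (1/(j+1)) C(2j, j) (Catalan numbers) and ∫ x^{2j+1} ρ_sc = 0 (odd monomials vanish by symmetry):
  i = 0 (even): a_0 · C_{0} = 5 · 1 = 5
  i = 1 (odd): ∫ x^1 ρ_sc = 0 (vanishes)
  i = 2 (even): a_2 · C_{1} = -4 · 1 = -4

Summing the contributions: ∫_{−2}^{2} p(x) ρ_sc(x) dx = 5 + (-4) = 1.


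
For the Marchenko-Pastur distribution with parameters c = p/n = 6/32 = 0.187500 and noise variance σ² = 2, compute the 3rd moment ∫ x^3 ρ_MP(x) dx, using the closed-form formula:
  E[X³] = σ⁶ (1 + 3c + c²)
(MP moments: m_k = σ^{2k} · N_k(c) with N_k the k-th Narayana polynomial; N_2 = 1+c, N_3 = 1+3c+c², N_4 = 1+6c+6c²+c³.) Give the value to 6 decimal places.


E[X³] = σ⁶ (1 + 3c + c²) (third MP moment). With σ² = 2 (so σ⁶ = 8) and c = 6/32 = 0.187500: E[X³] = 8 · (1 + 3·0.187500 + (0.187500)²) = 8 · 1.597656.

So E[X^3] = 12.781250.


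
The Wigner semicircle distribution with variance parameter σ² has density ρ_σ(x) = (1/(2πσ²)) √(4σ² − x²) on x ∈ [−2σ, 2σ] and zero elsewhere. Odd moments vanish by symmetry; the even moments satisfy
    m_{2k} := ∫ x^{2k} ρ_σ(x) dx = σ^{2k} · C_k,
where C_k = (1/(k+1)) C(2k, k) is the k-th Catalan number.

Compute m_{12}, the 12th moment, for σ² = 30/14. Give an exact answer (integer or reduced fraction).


By the scaled semicircle moment identity, m_{2k} = σ^{2k} · C_k with k = 6.
C_6 = (1/(k+1)) · C(2k, k) = (1/7) · C(12, 6) = (1/7) · 924 = 132.
σ^{2k} = (σ²)^k = (30/14)^6 = 11390625/117649.

Therefore m_{12} = σ^{12} · C_6 = (11390625/117649) · 132 = 1503562500/117649.


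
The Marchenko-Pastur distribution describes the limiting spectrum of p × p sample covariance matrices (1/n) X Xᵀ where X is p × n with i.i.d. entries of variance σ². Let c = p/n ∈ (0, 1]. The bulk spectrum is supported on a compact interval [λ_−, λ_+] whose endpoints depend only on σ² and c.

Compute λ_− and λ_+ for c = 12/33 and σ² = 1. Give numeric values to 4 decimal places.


c = 12/33 = 0.363636; √c = 0.603023.
λ_− = σ² (1 − √c)² = 1 · (1 − 0.603023)² = 1 · (0.396977)² = 0.157591.
λ_+ = σ² (1 + √c)² = 1 · (1 + 0.603023)² = 1 · (1.603023)² = 2.569682.

Rounded to 4 decimal places: λ_− ≈ 0.1576, λ_+ ≈ 2.5697.


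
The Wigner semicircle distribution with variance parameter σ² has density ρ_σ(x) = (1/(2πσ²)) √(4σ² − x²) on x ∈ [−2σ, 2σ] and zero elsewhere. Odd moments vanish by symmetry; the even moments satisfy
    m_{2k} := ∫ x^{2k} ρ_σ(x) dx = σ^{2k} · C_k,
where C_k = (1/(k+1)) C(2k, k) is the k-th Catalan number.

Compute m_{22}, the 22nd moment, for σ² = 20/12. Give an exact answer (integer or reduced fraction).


By the scaled semicircle moment identity, m_{2k} = σ^{2k} · C_k with k = 11.
C_11 = (1/(k+1)) · C(2k, k) = (1/12) · C(22, 11) = (1/12) · 705432 = 58786.
σ^{2k} = (σ²)^k = (20/12)^11 = 48828125/177147.

Therefore m_{22} = σ^{22} · C_11 = (48828125/177147) · 58786 = 2870410156250/177147.


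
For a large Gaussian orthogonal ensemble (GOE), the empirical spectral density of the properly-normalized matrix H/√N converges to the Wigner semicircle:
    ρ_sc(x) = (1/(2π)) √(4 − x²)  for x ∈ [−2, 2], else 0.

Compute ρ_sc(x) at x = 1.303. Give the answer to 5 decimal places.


ρ_sc(x) = (1/(2π)) √(4 − x²). With x = 1.303:
  4 − x² = 4 − (1.303)² = 4 − 1.697809 = 2.302191.
  √(4 − x²) = 1.517297.
  1/(2π) = 0.159155.
  ρ_sc(1.303) = 0.159155 · 1.517297 = 0.241485.

Rounded to 5 decimal places: ρ_sc(1.303) ≈ 0.24149.


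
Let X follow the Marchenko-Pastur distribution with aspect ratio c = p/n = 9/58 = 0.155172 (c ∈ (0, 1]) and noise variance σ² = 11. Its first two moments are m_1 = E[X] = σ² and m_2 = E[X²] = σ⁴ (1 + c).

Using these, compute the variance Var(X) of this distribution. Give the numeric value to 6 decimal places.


m_1 = E[X] = σ² = 11, so m_1² = 121.
m_2 = E[X²] = σ⁴ (1 + c) = 121 · (1 + 0.155172) = 121 · 1.155172 = 139.775862.
(Note m_2 − m_1² simplifies to c · σ⁴ = 0.155172 · 121.)

Var(X) = m_2 − m_1² = 139.775862 − 121 = 18.775862.


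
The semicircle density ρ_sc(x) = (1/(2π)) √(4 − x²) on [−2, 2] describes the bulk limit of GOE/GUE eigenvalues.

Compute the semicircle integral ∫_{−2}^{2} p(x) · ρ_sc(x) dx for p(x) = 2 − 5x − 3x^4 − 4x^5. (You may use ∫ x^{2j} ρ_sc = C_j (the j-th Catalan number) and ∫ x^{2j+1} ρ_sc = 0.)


Write p(x) = Σ a_i x^i, split into monomials and integrate each against ρ_sc separately.
Using ∫ x^{2j} ρ_sc = C_j = (1/(j+1)) C(2j, j) (Catalan numbers) and ∫ x^{2j+1} ρ_sc = 0 (odd monomials vanish by symmetry):
  i = 0 (even): a_0 · C_{0} = 2 · 1 = 2
  i = 1 (odd): ∫ x^1 ρ_sc = 0 (vanishes)
  i = 4 (even): a_4 · C_{2} = -3 · 2 = -6
  i = 5 (odd): ∫ x^5 ρ_sc = 0 (vanishes)

Summing the contributions: ∫_{−2}^{2} p(x) ρ_sc(x) dx = 2 + (-6) = -4.


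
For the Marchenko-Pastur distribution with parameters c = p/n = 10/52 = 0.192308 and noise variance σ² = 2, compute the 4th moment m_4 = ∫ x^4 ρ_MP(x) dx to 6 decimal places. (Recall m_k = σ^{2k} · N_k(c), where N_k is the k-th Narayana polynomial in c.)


E[X⁴] = σ⁸ (1 + 6c + 6c² + c³) (fourth MP moment). With σ² = 2 (so σ⁸ = 16) and c = 10/52 = 0.192308: E[X⁴] = 16 · (1 + 6·0.192308 + 6·(0.192308)² + (0.192308)³) = 16 · 2.382852.

So E[X^4] = 38.125626.


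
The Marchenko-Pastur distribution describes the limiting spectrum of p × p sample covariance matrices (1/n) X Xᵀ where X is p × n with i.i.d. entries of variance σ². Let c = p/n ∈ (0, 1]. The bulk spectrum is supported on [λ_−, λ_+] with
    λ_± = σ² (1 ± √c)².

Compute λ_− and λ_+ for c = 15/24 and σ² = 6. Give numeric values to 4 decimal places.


c = 15/24 = 0.625000; √c = 0.790569.
λ_− = σ² (1 − √c)² = 6 · (1 − 0.790569)² = 6 · (0.209431)² = 0.263167.
λ_+ = σ² (1 + √c)² = 6 · (1 + 0.790569)² = 6 · (1.790569)² = 19.236833.

Rounded to 4 decimal places: λ_− ≈ 0.2632, λ_+ ≈ 19.2368.


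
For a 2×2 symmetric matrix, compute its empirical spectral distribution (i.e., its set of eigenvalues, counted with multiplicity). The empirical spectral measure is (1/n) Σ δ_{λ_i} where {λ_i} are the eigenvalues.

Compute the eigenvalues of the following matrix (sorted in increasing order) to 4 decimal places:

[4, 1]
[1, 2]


Since M is real symmetric, both eigenvalues are real; they are the roots of det(λI − M) = λ² − (tr M) λ + det M.
tr M = 4 + 2 = 6.
det M = 4·2 − 1² = 8 − 1 = 7.
Characteristic polynomial: λ² − 6λ + 7 = 0.
Discriminant Δ = (tr M)² − 4·det M = 36 − 28 = 8; √Δ = 2.828427.
λ = (tr M ± √Δ)/2 = (6 ± 2.828427)/2, giving (tr M − √Δ)/2 = 1.5858 and (tr M + √Δ)/2 = 4.4142.

Eigenvalues sorted in increasing order: [1.5858, 4.4142].


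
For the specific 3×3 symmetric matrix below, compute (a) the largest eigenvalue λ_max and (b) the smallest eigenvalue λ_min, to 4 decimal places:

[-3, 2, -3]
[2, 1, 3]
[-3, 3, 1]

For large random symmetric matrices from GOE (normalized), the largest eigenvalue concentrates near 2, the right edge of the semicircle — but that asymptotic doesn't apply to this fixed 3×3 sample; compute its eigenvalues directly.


Since M is real symmetric, all three eigenvalues are real; they are the roots of det(λI − M) = λ³ − (tr M) λ² + s λ − det M, where s is the sum of the principal 2×2 minors.
tr M = -3 + 1 + 1 = -1.
s = ((-3)·1 − 2²) + ((-3)·1 − (-3)²) + (1·1 − 3²) = -7 + (-12) + (-8) = -27.
det M (expand along row 1) = (-3)·(-8) − 2·11 + (-3)·9 = -25.
Characteristic polynomial: λ³ + λ² − 27λ + 25 = 0.
Substitute λ = y + (tr M)/3 = y − 0.333333 to remove the quadratic term: y³ + p·y + q = 0 with p = s − (tr M)²/3 = -27.333333 and q = −2(tr M)³/27 + (tr M)·s/3 − det M = 34.074074.
Three real roots ⇒ use the trigonometric (Viète) form: r = 2√(−p/3) = 6.036923, φ = arccos(3q/(p·r)) = arccos(-0.619494) = 2.238894 rad.
y_k = r·cos(φ/3 − 2πk/3) for k = 0, 1, 2 gives y = 4.432353, 1.333333, -5.765686.
λ_k = y_k − 0.333333 gives λ = 4.0990, 1.0000, -6.0990 (check: the sum is -1.0000 = tr M).

Hence λ_max = 4.0990 and λ_min = -6.0990.


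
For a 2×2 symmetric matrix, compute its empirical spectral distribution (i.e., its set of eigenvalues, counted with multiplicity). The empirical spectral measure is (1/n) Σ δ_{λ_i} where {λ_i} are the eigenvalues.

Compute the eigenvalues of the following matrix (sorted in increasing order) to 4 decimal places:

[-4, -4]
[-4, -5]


Since M is real symmetric, both eigenvalues are real; they are the roots of det(λI − M) = λ² − (tr M) λ + det M.
tr M = -4 + (-5) = -9.
det M = (-4)·(-5) − (-4)² = 20 − 16 = 4.
Characteristic polynomial: λ² + 9λ + 4 = 0.
Discriminant Δ = (tr M)² − 4·det M = 81 − 16 = 65; √Δ = 8.062258.
λ = (tr M ± √Δ)/2 = (-9 ± 8.062258)/2, giving (tr M − √Δ)/2 = -8.5311 and (tr M + √Δ)/2 = -0.4689.

Eigenvalues sorted in increasing order: [-8.5311, -0.4689].


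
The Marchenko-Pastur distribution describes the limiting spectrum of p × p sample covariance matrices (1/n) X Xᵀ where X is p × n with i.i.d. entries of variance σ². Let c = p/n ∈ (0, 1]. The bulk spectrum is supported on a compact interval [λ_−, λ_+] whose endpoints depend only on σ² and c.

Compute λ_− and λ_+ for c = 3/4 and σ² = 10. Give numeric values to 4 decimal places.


c = 3/4 = 0.750000; √c = 0.866025.
λ_− = σ² (1 − √c)² = 10 · (1 − 0.866025)² = 10 · (0.133975)² = 0.179492.
λ_+ = σ² (1 + √c)² = 10 · (1 + 0.866025)² = 10 · (1.866025)² = 34.820508.

Rounded to 4 decimal places: λ_− ≈ 0.1795, λ_+ ≈ 34.8205.


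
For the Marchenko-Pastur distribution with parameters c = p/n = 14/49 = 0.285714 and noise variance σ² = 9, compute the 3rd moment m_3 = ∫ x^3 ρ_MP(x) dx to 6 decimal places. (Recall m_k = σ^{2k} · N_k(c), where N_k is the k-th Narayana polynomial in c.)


E[X³] = σ⁶ (1 + 3c + c²) (third MP moment). With σ² = 9 (so σ⁶ = 729) and c = 14/49 = 0.285714: E[X³] = 729 · (1 + 3·0.285714 + (0.285714)²) = 729 · 1.938776.

So E[X^3] = 1413.367347.


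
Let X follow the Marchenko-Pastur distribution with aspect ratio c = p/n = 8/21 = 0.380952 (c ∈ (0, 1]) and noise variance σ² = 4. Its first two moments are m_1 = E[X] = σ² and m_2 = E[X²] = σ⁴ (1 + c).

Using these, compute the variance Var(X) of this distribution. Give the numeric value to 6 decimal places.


m_1 = E[X] = σ² = 4, so m_1² = 16.
m_2 = E[X²] = σ⁴ (1 + c) = 16 · (1 + 0.380952) = 16 · 1.380952 = 22.095238.
(Note m_2 − m_1² simplifies to c · σ⁴ = 0.380952 · 16.)

Var(X) = m_2 − m_1² = 22.095238 − 16 = 6.095238.


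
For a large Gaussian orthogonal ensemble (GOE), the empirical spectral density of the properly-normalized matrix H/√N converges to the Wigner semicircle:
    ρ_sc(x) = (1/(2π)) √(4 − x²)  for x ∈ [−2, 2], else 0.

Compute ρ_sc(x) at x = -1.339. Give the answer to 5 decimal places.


ρ_sc(x) = (1/(2π)) √(4 − x²). With x = -1.339:
  4 − x² = 4 − (-1.339)² = 4 − 1.792921 = 2.207079.
  √(4 − x²) = 1.485624.
  1/(2π) = 0.159155.
  ρ_sc(-1.339) = 0.159155 · 1.485624 = 0.236444.

Rounded to 5 decimal places: ρ_sc(-1.339) ≈ 0.23644.


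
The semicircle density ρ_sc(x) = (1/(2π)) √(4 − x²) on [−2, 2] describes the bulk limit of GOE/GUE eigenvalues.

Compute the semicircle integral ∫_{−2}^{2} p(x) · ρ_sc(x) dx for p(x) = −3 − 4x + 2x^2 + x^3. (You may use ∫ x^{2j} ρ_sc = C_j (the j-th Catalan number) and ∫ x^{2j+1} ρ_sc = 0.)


Write p(x) = Σ a_i x^i, split into monomials and integrate each against ρ_sc separately.
Using ∫ x^{2j} ρ_sc = C_j = (1/(j+1)) C(2j, j) (Catalan numbers) and ∫ x^{2j+1} ρ_sc = 0 (odd monomials vanish by symmetry):
  i = 0 (even): a_0 · C_{0} = -3 · 1 = -3
  i = 1 (odd): ∫ x^1 ρ_sc = 0 (vanishes)
  i = 2 (even): a_2 · C_{1} = 2 · 1 = 2
  i = 3 (odd): ∫ x^3 ρ_sc = 0 (vanishes)

Summing the contributions: ∫_{−2}^{2} p(x) ρ_sc(x) dx = (-3) + 2 = -1.


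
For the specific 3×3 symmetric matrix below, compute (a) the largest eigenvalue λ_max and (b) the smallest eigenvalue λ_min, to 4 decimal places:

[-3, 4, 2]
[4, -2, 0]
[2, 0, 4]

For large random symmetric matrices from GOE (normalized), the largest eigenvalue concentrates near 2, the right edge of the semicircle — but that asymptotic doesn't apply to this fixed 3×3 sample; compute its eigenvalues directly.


Since M is real symmetric, all three eigenvalues are real; they are the roots of det(λI − M) = λ³ − (tr M) λ² + s λ − det M, where s is the sum of the principal 2×2 minors.
tr M = -3 + (-2) + 4 = -1.
s = ((-3)·(-2) − 4²) + ((-3)·4 − 2²) + ((-2)·4 − 0²) = -10 + (-16) + (-8) = -34.
det M (expand along row 1) = (-3)·(-8) − 4·16 + 2·4 = -32.
Characteristic polynomial: λ³ + λ² − 34λ + 32 = 0.
Substitute λ = y + (tr M)/3 = y − 0.333333 to remove the quadratic term: y³ + p·y + q = 0 with p = s − (tr M)²/3 = -34.333333 and q = −2(tr M)³/27 + (tr M)·s/3 − det M = 43.407407.
Three real roots ⇒ use the trigonometric (Viète) form: r = 2√(−p/3) = 6.765928, φ = arccos(3q/(p·r)) = arccos(-0.560585) = 2.165889 rad.
y_k = r·cos(φ/3 − 2πk/3) for k = 0, 1, 2 gives y = 5.077896, 1.333333, -6.411229.
λ_k = y_k − 0.333333 gives λ = 4.7446, 1.0000, -6.7446 (check: the sum is -1.0000 = tr M).

Hence λ_max = 4.7446 and λ_min = -6.7446.


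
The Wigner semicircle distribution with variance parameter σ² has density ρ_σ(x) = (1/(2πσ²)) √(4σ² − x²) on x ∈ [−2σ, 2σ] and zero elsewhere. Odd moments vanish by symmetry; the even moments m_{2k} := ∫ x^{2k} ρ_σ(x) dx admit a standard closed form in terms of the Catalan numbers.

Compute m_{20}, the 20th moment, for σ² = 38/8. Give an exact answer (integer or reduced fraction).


By the scaled semicircle moment identity, m_{2k} = σ^{2k} · C_k with k = 10.
C_10 = (1/(k+1)) · C(2k, k) = (1/11) · C(20, 10) = (1/11) · 184756 = 16796.
σ^{2k} = (σ²)^k = (38/8)^10 = 6131066257801/1048576.

Therefore m_{20} = σ^{20} · C_10 = (6131066257801/1048576) · 16796 = 25744347216506399/262144.


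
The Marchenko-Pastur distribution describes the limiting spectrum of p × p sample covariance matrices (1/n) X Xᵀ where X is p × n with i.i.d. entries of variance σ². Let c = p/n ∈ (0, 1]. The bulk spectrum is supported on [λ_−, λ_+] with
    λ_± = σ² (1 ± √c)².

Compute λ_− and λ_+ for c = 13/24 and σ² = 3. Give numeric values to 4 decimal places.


c = 13/24 = 0.541667; √c = 0.735980.
λ_− = σ² (1 − √c)² = 3 · (1 − 0.735980)² = 3 · (0.264020)² = 0.209120.
λ_+ = σ² (1 + √c)² = 3 · (1 + 0.735980)² = 3 · (1.735980)² = 9.040880.

Rounded to 4 decimal places: λ_− ≈ 0.2091, λ_+ ≈ 9.0409.


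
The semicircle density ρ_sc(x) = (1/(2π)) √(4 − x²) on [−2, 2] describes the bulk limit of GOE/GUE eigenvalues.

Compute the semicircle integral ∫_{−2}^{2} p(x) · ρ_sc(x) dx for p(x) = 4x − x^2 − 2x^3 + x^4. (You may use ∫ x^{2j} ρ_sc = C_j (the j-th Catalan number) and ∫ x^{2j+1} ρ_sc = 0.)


Write p(x) = Σ a_i x^i, split into monomials and integrate each against ρ_sc separately.
Using ∫ x^{2j} ρ_sc = C_j = (1/(j+1)) C(2j, j) (Catalan numbers) and ∫ x^{2j+1} ρ_sc = 0 (odd monomials vanish by symmetry):
  i = 1 (odd): ∫ x^1 ρ_sc = 0 (vanishes)
  i = 2 (even): a_2 · C_{1} = -1 · 1 = -1
  i = 3 (odd): ∫ x^3 ρ_sc = 0 (vanishes)
  i = 4 (even): a_4 · C_{2} = 1 · 2 = 2

Summing the contributions: ∫_{−2}^{2} p(x) ρ_sc(x) dx = (-1) + 2 = 1.


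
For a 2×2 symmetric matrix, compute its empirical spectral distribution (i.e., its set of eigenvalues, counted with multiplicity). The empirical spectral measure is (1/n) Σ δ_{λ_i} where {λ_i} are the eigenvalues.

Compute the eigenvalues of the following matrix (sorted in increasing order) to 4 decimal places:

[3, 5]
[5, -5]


Since M is real symmetric, both eigenvalues are real; they are the roots of det(λI − M) = λ² − (tr M) λ + det M.
tr M = 3 + (-5) = -2.
det M = 3·(-5) − 5² = -15 − 25 = -40.
Characteristic polynomial: λ² + 2λ − 40 = 0.
Discriminant Δ = (tr M)² − 4·det M = 4 − (-160) = 164; √Δ = 12.806248.
λ = (tr M ± √Δ)/2 = (-2 ± 12.806248)/2, giving (tr M − √Δ)/2 = -7.4031 and (tr M + √Δ)/2 = 5.4031.

Eigenvalues sorted in increasing order: [-7.4031, 5.4031].


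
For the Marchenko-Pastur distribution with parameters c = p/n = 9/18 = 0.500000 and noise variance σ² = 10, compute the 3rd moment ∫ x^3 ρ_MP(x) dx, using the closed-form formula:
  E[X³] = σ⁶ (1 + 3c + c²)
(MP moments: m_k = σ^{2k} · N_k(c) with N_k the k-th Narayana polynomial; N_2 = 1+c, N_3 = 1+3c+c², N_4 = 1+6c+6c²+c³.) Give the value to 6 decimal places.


E[X³] = σ⁶ (1 + 3c + c²) (third MP moment). With σ² = 10 (so σ⁶ = 1000) and c = 9/18 = 0.500000: E[X³] = 1000 · (1 + 3·0.500000 + (0.500000)²) = 1000 · 2.750000.

So E[X^3] = 2750.000000.


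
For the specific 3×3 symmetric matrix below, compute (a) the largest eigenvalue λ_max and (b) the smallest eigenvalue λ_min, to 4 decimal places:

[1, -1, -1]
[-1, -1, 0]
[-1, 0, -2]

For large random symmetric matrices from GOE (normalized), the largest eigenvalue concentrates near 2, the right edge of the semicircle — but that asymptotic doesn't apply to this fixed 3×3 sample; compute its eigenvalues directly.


Since M is real symmetric, all three eigenvalues are real; they are the roots of det(λI − M) = λ³ − (tr M) λ² + s λ − det M, where s is the sum of the principal 2×2 minors.
tr M = 1 + (-1) + (-2) = -2.
s = (1·(-1) − (-1)²) + (1·(-2) − (-1)²) + ((-1)·(-2) − 0²) = -2 + (-3) + 2 = -3.
det M (expand along row 1) = 1·2 − (-1)·2 + (-1)·(-1) = 5.
Characteristic polynomial: λ³ + 2λ² − 3λ − 5 = 0.
Substitute λ = y + (tr M)/3 = y − 0.666667 to remove the quadratic term: y³ + p·y + q = 0 with p = s − (tr M)²/3 = -4.333333 and q = −2(tr M)³/27 + (tr M)·s/3 − det M = -2.407407.
Three real roots ⇒ use the trigonometric (Viète) form: r = 2√(−p/3) = 2.403701, φ = arccos(3q/(p·r)) = arccos(0.693375) = 0.804634 rad.
y_k = r·cos(φ/3 − 2πk/3) for k = 0, 1, 2 gives y = 2.317760, -0.607224, -1.710536.
λ_k = y_k − 0.666667 gives λ = 1.6511, -1.2739, -2.3772 (check: the sum is -2.0000 = tr M).

Hence λ_max = 1.6511 and λ_min = -2.3772.


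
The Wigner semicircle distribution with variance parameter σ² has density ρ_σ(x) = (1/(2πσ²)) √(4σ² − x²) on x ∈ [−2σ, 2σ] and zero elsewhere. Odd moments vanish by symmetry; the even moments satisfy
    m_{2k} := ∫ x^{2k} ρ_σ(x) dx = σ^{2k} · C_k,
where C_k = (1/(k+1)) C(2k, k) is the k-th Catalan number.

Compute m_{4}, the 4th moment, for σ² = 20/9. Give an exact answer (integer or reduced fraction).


By the scaled semicircle moment identity, m_{2k} = σ^{2k} · C_k with k = 2.
C_2 = (1/(k+1)) · C(2k, k) = (1/3) · C(4, 2) = (1/3) · 6 = 2.
σ^{2k} = (σ²)^k = (20/9)^2 = 400/81.

Therefore m_{4} = σ^{4} · C_2 = (400/81) · 2 = 800/81.


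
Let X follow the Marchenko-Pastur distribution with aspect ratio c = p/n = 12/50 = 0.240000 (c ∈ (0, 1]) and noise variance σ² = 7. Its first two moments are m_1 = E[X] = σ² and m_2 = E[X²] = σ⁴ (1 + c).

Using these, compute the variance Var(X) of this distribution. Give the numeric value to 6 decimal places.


m_1 = E[X] = σ² = 7, so m_1² = 49.
m_2 = E[X²] = σ⁴ (1 + c) = 49 · (1 + 0.240000) = 49 · 1.240000 = 60.760000.
(Note m_2 − m_1² simplifies to c · σ⁴ = 0.240000 · 49.)

Var(X) = m_2 − m_1² = 60.760000 − 49 = 11.760000.


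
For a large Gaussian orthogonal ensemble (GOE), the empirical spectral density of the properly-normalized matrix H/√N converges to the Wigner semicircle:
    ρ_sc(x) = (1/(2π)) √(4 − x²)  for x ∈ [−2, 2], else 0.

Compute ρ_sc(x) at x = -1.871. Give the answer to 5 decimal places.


ρ_sc(x) = (1/(2π)) √(4 − x²). With x = -1.871:
  4 − x² = 4 − (-1.871)² = 4 − 3.500641 = 0.499359.
  √(4 − x²) = 0.706653.
  1/(2π) = 0.159155.
  ρ_sc(-1.871) = 0.159155 · 0.706653 = 0.112467.

Rounded to 5 decimal places: ρ_sc(-1.871) ≈ 0.11247.


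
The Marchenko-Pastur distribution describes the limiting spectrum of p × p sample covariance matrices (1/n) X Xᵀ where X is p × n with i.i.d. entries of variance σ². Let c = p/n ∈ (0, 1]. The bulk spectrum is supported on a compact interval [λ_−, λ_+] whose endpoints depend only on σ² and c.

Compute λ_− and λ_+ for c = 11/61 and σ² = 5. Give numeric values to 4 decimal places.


c = 11/61 = 0.180328; √c = 0.424650.
λ_− = σ² (1 − √c)² = 5 · (1 − 0.424650)² = 5 · (0.575350)² = 1.655136.
λ_+ = σ² (1 + √c)² = 5 · (1 + 0.424650)² = 5 · (1.424650)² = 10.148142.

Rounded to 4 decimal places: λ_− ≈ 1.6551, λ_+ ≈ 10.1481.


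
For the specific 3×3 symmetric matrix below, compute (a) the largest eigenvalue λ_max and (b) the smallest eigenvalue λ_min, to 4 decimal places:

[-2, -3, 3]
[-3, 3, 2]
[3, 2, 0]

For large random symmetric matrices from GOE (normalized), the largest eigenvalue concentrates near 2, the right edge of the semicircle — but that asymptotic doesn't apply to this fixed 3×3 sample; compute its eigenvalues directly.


Since M is real symmetric, all three eigenvalues are real; they are the roots of det(λI − M) = λ³ − (tr M) λ² + s λ − det M, where s is the sum of the principal 2×2 minors.
tr M = -2 + 3 + 0 = 1.
s = ((-2)·3 − (-3)²) + ((-2)·0 − 3²) + (3·0 − 2²) = -15 + (-9) + (-4) = -28.
det M (expand along row 1) = (-2)·(-4) − (-3)·(-6) + 3·(-15) = -55.
Characteristic polynomial: λ³ − λ² − 28λ + 55 = 0.
Substitute λ = y + (tr M)/3 = y + 0.333333 to remove the quadratic term: y³ + p·y + q = 0 with p = s − (tr M)²/3 = -28.333333 and q = −2(tr M)³/27 + (tr M)·s/3 − det M = 45.592593.
Three real roots ⇒ use the trigonometric (Viète) form: r = 2√(−p/3) = 6.146363, φ = arccos(3q/(p·r)) = arccos(-0.785416) = 2.474164 rad.
y_k = r·cos(φ/3 − 2πk/3) for k = 0, 1, 2 gives y = 4.171915, 1.822965, -5.994880.
λ_k = y_k + 0.333333 gives λ = 4.5052, 2.1563, -5.6615 (check: the sum is 1.0000 = tr M).

Hence λ_max = 4.5052 and λ_min = -5.6615.


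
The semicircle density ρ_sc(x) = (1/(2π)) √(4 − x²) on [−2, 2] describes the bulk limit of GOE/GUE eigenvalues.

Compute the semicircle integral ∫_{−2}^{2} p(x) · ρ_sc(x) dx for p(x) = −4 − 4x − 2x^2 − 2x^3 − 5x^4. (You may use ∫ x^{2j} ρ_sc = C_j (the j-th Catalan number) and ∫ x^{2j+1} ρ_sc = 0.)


Write p(x) = Σ a_i x^i, split into monomials and integrate each against ρ_sc separately.
Using ∫ x^{2j} ρ_sc = C_j = (1/(j+1)) C(2j, j) (Catalan numbers) and ∫ x^{2j+1} ρ_sc = 0 (odd monomials vanish by symmetry):
  i = 0 (even): a_0 · C_{0} = -4 · 1 = -4
  i = 1 (odd): ∫ x^1 ρ_sc = 0 (vanishes)
  i = 2 (even): a_2 · C_{1} = -2 · 1 = -2
  i = 3 (odd): ∫ x^3 ρ_sc = 0 (vanishes)
  i = 4 (even): a_4 · C_{2} = -5 · 2 = -10

Summing the contributions: ∫_{−2}^{2} p(x) ρ_sc(x) dx = (-4) + (-2) + (-10) = -16.


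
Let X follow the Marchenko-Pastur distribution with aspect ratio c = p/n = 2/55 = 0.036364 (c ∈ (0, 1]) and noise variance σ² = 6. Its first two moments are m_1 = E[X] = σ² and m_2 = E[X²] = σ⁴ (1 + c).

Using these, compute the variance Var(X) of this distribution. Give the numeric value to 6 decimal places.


m_1 = E[X] = σ² = 6, so m_1² = 36.
m_2 = E[X²] = σ⁴ (1 + c) = 36 · (1 + 0.036364) = 36 · 1.036364 = 37.309091.
(Note m_2 − m_1² simplifies to c · σ⁴ = 0.036364 · 36.)

Var(X) = m_2 − m_1² = 37.309091 − 36 = 1.309091.


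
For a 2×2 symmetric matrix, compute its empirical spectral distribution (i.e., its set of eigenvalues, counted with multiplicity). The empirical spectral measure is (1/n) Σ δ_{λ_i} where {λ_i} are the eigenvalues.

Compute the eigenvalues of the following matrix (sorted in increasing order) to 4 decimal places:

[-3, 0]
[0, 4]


Since M is real symmetric, both eigenvalues are real; they are the roots of det(λI − M) = λ² − (tr M) λ + det M.
tr M = -3 + 4 = 1.
det M = (-3)·4 − 0² = -12 − 0 = -12.
Characteristic polynomial: λ² − λ − 12 = 0.
Discriminant Δ = (tr M)² − 4·det M = 1 − (-48) = 49; √Δ = 7.000000.
λ = (tr M ± √Δ)/2 = (1 ± 7.000000)/2, giving (tr M − √Δ)/2 = -3.0000 and (tr M + √Δ)/2 = 4.0000.

Eigenvalues sorted in increasing order: [-3.0000, 4.0000].


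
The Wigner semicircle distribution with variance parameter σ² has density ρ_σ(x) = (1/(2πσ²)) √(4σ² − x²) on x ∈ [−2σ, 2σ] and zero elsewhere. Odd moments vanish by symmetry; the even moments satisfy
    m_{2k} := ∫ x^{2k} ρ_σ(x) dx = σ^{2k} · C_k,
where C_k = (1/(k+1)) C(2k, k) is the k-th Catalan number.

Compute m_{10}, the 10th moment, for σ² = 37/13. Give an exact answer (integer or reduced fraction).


By the scaled semicircle moment identity, m_{2k} = σ^{2k} · C_k with k = 5.
C_5 = (1/(k+1)) · C(2k, k) = (1/6) · C(10, 5) = (1/6) · 252 = 42.
σ^{2k} = (σ²)^k = (37/13)^5 = 69343957/371293.

Therefore m_{10} = σ^{10} · C_5 = (69343957/371293) · 42 = 2912446194/371293.


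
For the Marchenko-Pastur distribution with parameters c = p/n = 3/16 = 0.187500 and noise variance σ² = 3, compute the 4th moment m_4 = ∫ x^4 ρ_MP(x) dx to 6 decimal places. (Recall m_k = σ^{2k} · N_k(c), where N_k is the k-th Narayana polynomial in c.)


E[X⁴] = σ⁸ (1 + 6c + 6c² + c³) (fourth MP moment). With σ² = 3 (so σ⁸ = 81) and c = 3/16 = 0.187500: E[X⁴] = 81 · (1 + 6·0.187500 + 6·(0.187500)² + (0.187500)³) = 81 · 2.342529.

So E[X^4] = 189.744873.


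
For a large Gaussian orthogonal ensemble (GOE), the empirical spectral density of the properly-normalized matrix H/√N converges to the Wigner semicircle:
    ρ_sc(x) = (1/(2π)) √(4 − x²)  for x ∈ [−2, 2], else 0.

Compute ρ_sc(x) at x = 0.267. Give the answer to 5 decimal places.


ρ_sc(x) = (1/(2π)) √(4 − x²). With x = 0.267:
  4 − x² = 4 − (0.267)² = 4 − 0.071289 = 3.928711.
  √(4 − x²) = 1.982098.
  1/(2π) = 0.159155.
  ρ_sc(0.267) = 0.159155 · 1.982098 = 0.315461.

Rounded to 5 decimal places: ρ_sc(0.267) ≈ 0.31546.


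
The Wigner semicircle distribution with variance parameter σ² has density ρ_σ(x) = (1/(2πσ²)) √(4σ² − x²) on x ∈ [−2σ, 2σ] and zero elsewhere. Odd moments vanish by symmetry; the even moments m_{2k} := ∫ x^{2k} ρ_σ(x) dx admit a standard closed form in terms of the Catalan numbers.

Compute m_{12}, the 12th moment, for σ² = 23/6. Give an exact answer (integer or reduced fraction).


By the scaled semicircle moment identity, m_{2k} = σ^{2k} · C_k with k = 6.
C_6 = (1/(k+1)) · C(2k, k) = (1/7) · C(12, 6) = (1/7) · 924 = 132.
σ^{2k} = (σ²)^k = (23/6)^6 = 148035889/46656.

Therefore m_{12} = σ^{12} · C_6 = (148035889/46656) · 132 = 1628394779/3888.


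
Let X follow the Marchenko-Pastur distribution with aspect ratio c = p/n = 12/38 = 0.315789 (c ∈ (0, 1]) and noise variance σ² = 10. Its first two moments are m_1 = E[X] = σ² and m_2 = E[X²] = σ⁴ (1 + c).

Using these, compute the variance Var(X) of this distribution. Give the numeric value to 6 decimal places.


m_1 = E[X] = σ² = 10, so m_1² = 100.
m_2 = E[X²] = σ⁴ (1 + c) = 100 · (1 + 0.315789) = 100 · 1.315789 = 131.578947.
(Note m_2 − m_1² simplifies to c · σ⁴ = 0.315789 · 100.)

Var(X) = m_2 − m_1² = 131.578947 − 100 = 31.578947.


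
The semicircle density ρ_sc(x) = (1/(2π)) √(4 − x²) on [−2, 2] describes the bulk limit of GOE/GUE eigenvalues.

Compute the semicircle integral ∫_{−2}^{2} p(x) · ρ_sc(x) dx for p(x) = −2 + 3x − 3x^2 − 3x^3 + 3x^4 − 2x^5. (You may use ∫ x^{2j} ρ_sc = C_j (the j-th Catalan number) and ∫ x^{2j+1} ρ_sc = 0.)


Write p(x) = Σ a_i x^i, split into monomials and integrate each against ρ_sc separately.
Using ∫ x^{2j} ρ_sc = C_j = (1/(j+1)) C(2j, j) (Catalan numbers) and ∫ x^{2j+1} ρ_sc = 0 (odd monomials vanish by symmetry):
  i = 0 (even): a_0 · C_{0} = -2 · 1 = -2
  i = 1 (odd): ∫ x^1 ρ_sc = 0 (vanishes)
  i = 2 (even): a_2 · C_{1} = -3 · 1 = -3
  i = 3 (odd): ∫ x^3 ρ_sc = 0 (vanishes)
  i = 4 (even): a_4 · C_{2} = 3 · 2 = 6
  i = 5 (odd): ∫ x^5 ρ_sc = 0 (vanishes)

Summing the contributions: ∫_{−2}^{2} p(x) ρ_sc(x) dx = (-2) + (-3) + 6 = 1.


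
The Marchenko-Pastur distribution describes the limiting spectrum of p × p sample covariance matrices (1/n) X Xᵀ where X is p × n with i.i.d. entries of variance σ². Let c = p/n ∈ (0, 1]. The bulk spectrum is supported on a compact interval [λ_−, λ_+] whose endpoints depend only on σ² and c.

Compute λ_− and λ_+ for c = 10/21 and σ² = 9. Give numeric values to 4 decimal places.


c = 10/21 = 0.476190; √c = 0.690066.
λ_− = σ² (1 − √c)² = 9 · (1 − 0.690066)² = 9 · (0.309934)² = 0.864534.
λ_+ = σ² (1 + √c)² = 9 · (1 + 0.690066)² = 9 · (1.690066)² = 25.706894.

Rounded to 4 decimal places: λ_− ≈ 0.8645, λ_+ ≈ 25.7069.


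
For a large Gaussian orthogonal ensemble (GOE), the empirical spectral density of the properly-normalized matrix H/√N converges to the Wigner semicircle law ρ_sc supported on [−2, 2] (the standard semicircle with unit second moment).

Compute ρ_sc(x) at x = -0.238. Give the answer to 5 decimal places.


ρ_sc(x) = (1/(2π)) √(4 − x²). With x = -0.238:
  4 − x² = 4 − (-0.238)² = 4 − 0.056644 = 3.943356.
  √(4 − x²) = 1.985789.
  1/(2π) = 0.159155.
  ρ_sc(-0.238) = 0.159155 · 1.985789 = 0.316048.

Rounded to 5 decimal places: ρ_sc(-0.238) ≈ 0.31605.


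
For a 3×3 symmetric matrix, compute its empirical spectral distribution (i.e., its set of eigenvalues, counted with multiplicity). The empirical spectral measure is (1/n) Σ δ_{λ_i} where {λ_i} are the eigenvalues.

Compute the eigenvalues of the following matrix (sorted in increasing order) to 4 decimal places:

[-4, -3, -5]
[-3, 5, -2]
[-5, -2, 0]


Since M is real symmetric, all three eigenvalues are real; they are the roots of det(λI − M) = λ³ − (tr M) λ² + s λ − det M, where s is the sum of the principal 2×2 minors.
tr M = -4 + 5 + 0 = 1.
s = ((-4)·5 − (-3)²) + ((-4)·0 − (-5)²) + (5·0 − (-2)²) = -29 + (-25) + (-4) = -58.
det M (expand along row 1) = (-4)·(-4) − (-3)·(-10) + (-5)·31 = -169.
Characteristic polynomial: λ³ − λ² − 58λ + 169 = 0.
Substitute λ = y + (tr M)/3 = y + 0.333333 to remove the quadratic term: y³ + p·y + q = 0 with p = s − (tr M)²/3 = -58.333333 and q = −2(tr M)³/27 + (tr M)·s/3 − det M = 149.592593.
Three real roots ⇒ use the trigonometric (Viète) form: r = 2√(−p/3) = 8.819171, φ = arccos(3q/(p·r)) = arccos(-0.872342) = 2.630769 rad.
y_k = r·cos(φ/3 − 2πk/3) for k = 0, 1, 2 gives y = 5.640034, 3.051596, -8.691631.
λ_k = y_k + 0.333333 gives λ = 5.9734, 3.3849, -8.3583 (check: the sum is 1.0000 = tr M).

Eigenvalues sorted in increasing order: [-8.3583, 3.3849, 5.9734].


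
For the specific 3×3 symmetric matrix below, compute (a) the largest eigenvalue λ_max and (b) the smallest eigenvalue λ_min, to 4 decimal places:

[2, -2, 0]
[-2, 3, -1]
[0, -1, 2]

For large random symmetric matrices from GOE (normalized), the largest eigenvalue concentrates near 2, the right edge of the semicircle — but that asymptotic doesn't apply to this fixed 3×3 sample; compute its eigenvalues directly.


Since M is real symmetric, all three eigenvalues are real; they are the roots of det(λI − M) = λ³ − (tr M) λ² + s λ − det M, where s is the sum of the principal 2×2 minors.
tr M = 2 + 3 + 2 = 7.
s = (2·3 − (-2)²) + (2·2 − 0²) + (3·2 − (-1)²) = 2 + 4 + 5 = 11.
det M (expand along row 1) = 2·5 − (-2)·(-4) + 0·2 = 2.
Characteristic polynomial: λ³ − 7λ² + 11λ − 2 = 0.
Substitute λ = y + (tr M)/3 = y + 2.333333 to remove the quadratic term: y³ + p·y + q = 0 with p = s − (tr M)²/3 = -5.333333 and q = −2(tr M)³/27 + (tr M)·s/3 − det M = -1.740741.
Three real roots ⇒ use the trigonometric (Viète) form: r = 2√(−p/3) = 2.666667, φ = arccos(3q/(p·r)) = arccos(0.367188) = 1.194813 rad.
y_k = r·cos(φ/3 − 2πk/3) for k = 0, 1, 2 gives y = 2.457955, -0.333333, -2.124621.
λ_k = y_k + 2.333333 gives λ = 4.7913, 2.0000, 0.2087 (check: the sum is 7.0000 = tr M).

Hence λ_max = 4.7913 and λ_min = 0.2087.
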